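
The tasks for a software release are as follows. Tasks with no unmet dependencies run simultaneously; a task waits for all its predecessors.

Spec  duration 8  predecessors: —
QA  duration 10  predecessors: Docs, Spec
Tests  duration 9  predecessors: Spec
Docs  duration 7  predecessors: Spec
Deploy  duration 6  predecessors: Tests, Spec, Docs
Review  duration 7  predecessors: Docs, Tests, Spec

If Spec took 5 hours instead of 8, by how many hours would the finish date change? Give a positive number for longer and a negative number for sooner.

-3

Baseline: Spec→Docs→QA = 8+7+10 = 25 → 25 hours.
Since Spec is critical, the -3 change carries straight to that chain (now 22 hours).
The critical path is still Spec→Docs→QA; finish is now 22 hours.
Change in finish: 22 − 25 = -3 hours.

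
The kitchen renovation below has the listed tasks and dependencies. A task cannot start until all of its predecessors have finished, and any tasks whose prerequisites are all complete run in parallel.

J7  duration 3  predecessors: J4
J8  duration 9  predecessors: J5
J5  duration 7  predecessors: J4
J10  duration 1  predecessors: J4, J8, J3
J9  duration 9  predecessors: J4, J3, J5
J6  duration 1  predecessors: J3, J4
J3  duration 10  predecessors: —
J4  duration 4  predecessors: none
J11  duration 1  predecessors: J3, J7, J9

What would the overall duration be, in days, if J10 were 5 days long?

25

Critical path before the change: J4→J5→J8→J10 = 4+7+9+1 = 21 giving 21 days.
Since J10 is critical, the +4 change carries straight to that chain (now 25 days).
No other chain overtakes it, so the finish is 25 days.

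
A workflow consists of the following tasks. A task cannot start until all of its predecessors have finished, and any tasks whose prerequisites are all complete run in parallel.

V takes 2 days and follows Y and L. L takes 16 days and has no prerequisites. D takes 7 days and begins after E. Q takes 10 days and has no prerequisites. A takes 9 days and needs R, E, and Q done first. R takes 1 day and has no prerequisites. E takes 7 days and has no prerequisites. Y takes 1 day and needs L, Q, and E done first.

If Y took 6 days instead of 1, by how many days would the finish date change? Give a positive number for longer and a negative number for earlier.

Baseline: L→Y→V = 16+1+2 = 19 → 19 days.
Since Y is critical, the +5 change carries straight to that chain (now 24 days).
That remains the longest chain; total 24 days.
Change in finish: 24 − 19 = +5 days.

5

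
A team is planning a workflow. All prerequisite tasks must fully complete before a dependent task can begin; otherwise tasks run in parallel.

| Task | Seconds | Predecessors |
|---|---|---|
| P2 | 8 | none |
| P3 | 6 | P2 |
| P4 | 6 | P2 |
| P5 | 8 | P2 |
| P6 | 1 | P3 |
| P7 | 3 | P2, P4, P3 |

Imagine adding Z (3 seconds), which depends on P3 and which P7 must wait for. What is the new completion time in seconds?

20

Originally the project takes 17 seconds.
With Z inserted, P7 now waits for max(P2, P4, P3, Z).
New critical path: P2→P3→Z→P7 = 8+6+3+3 = 20 ⇒ 20 seconds.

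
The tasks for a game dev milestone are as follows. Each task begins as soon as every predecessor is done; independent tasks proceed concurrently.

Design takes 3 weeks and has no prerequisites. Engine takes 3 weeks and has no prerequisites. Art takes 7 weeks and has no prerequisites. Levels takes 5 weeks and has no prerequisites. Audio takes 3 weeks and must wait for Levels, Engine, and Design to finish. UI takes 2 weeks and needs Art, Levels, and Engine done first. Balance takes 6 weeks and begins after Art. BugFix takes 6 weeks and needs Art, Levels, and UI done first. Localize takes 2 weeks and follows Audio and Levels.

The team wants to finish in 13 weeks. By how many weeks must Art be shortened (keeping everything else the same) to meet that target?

Current finish: 15 weeks; target: 13.
Art is on every critical path, so each week cut from Art cuts the finish by one (this holds down to a finish of 13).
Need 15 − 13 = 2 weeks off Art → Art becomes 5 weeks, finish becomes 13.

2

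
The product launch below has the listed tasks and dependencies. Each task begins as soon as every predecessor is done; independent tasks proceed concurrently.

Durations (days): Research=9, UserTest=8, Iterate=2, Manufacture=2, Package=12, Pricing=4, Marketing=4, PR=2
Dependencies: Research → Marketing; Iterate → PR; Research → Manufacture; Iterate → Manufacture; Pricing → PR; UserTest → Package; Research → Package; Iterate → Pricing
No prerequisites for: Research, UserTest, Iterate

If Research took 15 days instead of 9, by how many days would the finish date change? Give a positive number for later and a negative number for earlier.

Baseline: Research→Package = 9+12 = 21 → 21 days.
Research lies on that path, so at 15 days the path becomes 27 days.
No other chain overtakes it, so the finish is 27 days.
Change in finish: 27 − 21 = +6 days.

6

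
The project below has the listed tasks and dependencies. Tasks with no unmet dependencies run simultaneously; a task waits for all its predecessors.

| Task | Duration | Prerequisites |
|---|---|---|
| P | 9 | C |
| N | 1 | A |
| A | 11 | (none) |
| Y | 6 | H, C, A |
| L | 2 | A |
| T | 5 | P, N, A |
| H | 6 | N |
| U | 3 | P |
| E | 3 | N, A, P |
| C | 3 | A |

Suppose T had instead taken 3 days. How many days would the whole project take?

26

As given, the longest chain is A→C→P→T = 11+3+9+5 = 28, so the finish is 28 days.
Since T is critical, the -2 change carries straight to that chain (now 26 days).
No other chain overtakes it, so the finish is 26 days.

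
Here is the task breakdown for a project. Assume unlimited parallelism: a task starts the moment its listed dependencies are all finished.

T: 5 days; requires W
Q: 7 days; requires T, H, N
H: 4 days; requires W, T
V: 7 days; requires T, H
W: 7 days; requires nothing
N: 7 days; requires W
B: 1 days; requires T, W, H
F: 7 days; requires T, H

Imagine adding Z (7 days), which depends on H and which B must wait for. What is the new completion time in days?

Originally the project takes 23 days.
With Z inserted, B now waits for max(T, W, H, Z).
New critical path: W→T→H→Z→B = 7+5+4+7+1 = 24 ⇒ 24 days.

24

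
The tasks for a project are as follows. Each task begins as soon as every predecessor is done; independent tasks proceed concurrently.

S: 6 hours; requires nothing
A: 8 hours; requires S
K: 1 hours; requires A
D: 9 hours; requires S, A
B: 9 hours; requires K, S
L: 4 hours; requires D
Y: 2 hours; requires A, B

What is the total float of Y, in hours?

S→A→D→L = 6+8+9+4 = 27 sets the makespan at 27 hours.
Longest path through Y: 26 hours (earliest finish 26, latest finish 27).
Slack of Y = 25 − 24 = 1 hour.

1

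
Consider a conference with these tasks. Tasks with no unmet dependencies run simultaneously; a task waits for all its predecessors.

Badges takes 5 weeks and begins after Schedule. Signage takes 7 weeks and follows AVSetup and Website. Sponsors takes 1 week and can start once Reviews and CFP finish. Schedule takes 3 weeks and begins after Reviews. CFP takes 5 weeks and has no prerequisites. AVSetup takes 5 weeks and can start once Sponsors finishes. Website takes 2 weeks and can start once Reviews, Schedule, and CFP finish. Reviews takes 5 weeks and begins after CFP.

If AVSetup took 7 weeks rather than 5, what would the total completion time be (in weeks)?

As given, the longest chain is CFP→Reviews→Sponsors→AVSetup→Signage = 5+5+1+5+7 = 23, so the finish is 23 weeks.
AVSetup is on the critical path; changing it to 7 makes that path 25 weeks.
No other chain overtakes it, so the finish is 25 weeks.

25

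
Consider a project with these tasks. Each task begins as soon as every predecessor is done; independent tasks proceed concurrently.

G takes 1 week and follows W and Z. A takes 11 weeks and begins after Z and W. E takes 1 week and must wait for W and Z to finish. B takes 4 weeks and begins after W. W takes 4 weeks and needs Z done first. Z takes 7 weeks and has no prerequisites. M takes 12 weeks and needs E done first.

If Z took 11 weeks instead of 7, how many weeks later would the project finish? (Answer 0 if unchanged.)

4

As given, the longest chain is Z→W→E→M = 7+4+1+12 = 24, so the finish is 24 weeks.
Since Z is critical, the +4 change carries straight to that chain (now 28 weeks).
No other chain overtakes it, so the finish is 28 weeks.
Change in finish: 28 − 24 = +4 weeks.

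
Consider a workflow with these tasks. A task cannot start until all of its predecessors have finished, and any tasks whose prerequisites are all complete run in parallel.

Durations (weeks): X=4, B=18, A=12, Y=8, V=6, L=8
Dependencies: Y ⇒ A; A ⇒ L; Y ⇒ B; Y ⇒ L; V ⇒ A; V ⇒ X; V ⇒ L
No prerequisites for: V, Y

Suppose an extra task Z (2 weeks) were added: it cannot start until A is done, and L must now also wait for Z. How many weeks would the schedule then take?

30

Originally the schedule takes 28 weeks.
With Z inserted, L now waits for max(A, Y, V, Z).
New critical path: Y→A→Z→L = 8+12+2+8 = 30 ⇒ 30 weeks.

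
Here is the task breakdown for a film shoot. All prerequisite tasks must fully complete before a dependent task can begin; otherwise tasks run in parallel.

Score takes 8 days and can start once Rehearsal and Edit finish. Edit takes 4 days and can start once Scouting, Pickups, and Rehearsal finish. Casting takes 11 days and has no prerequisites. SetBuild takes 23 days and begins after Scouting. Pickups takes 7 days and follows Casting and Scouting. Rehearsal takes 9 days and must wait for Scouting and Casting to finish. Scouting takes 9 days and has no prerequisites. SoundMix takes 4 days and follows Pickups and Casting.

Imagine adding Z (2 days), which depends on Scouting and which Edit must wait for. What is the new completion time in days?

32

Originally the schedule takes 32 days.
With Z inserted, Edit now waits for max(Scouting, Pickups, Rehearsal, Z).
New critical path: Casting→Rehearsal→Edit→Score = 11+9+4+8 = 32 ⇒ 32 days.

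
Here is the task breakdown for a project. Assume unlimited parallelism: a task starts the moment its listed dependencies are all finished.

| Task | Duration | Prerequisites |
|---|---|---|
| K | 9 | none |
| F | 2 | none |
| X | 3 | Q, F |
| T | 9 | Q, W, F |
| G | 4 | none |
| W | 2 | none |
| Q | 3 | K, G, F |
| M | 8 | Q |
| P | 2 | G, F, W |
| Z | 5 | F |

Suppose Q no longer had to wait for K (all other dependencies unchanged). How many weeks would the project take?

Before: longest chain K→Q→T = 9+3+9 = 21, finish 21.
Without K→Q, Q's earliest start moves from 9 to 4.
After: G→Q→T = 4+3+9 = 16 → 16 weeks.

16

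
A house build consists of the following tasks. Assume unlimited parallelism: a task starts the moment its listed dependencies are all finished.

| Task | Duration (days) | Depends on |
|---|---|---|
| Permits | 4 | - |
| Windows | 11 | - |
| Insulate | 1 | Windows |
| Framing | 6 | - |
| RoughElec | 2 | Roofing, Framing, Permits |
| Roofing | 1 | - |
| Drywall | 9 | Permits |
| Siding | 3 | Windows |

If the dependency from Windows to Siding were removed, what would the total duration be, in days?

Original critical path: Windows→Siding = 11+3 = 14 ⇒ 14 days.
Without Windows→Siding, Siding's earliest start moves from 11 to 0.
New critical path: Permits→Drywall = 4+9 = 13 ⇒ 13 days.

13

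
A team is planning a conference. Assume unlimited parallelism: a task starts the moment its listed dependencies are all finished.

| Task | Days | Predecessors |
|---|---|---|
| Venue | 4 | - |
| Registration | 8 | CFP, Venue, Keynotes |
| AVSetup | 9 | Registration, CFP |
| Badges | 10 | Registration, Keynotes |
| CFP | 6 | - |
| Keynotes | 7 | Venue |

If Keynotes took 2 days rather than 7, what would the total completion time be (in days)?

24

Actual critical path: Venue→Keynotes→Registration→Badges = 4+7+8+10 = 29 ⇒ 29 days.
Keynotes is on the critical path; changing it to 2 makes that path 24 days.
No other chain overtakes it, so the finish is 24 days.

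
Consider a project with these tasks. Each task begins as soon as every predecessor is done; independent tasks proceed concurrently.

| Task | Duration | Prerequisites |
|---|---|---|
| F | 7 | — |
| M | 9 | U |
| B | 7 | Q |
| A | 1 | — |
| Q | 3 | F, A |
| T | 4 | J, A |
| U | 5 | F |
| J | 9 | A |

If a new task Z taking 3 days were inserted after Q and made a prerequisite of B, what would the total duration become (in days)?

21

Originally the plan takes 21 days.
With Z inserted, B now waits for max(Q, Z).
New critical path: F→U→M = 7+5+9 = 21 ⇒ 21 days.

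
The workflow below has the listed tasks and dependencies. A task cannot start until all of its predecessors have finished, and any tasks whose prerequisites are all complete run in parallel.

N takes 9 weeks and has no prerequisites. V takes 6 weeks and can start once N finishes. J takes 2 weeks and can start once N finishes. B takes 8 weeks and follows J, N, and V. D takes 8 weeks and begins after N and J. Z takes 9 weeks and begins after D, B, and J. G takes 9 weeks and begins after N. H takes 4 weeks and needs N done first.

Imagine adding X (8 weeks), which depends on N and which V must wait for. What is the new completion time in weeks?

Originally the job takes 32 weeks.
With X inserted, V now waits for max(N, X).
New critical path: N→X→V→B→Z = 9+8+6+8+9 = 40 ⇒ 40 weeks.

40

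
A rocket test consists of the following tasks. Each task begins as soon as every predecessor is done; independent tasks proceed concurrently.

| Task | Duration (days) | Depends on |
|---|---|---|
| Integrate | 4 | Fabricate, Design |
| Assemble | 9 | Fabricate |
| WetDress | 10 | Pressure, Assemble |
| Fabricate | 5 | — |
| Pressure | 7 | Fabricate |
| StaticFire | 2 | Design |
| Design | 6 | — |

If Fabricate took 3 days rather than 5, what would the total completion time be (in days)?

Baseline: Fabricate→Assemble→WetDress = 5+9+10 = 24 → 24 days.
Since Fabricate is critical, the -2 change carries straight to that chain (now 22 days).
That remains the longest chain; total 22 days.

22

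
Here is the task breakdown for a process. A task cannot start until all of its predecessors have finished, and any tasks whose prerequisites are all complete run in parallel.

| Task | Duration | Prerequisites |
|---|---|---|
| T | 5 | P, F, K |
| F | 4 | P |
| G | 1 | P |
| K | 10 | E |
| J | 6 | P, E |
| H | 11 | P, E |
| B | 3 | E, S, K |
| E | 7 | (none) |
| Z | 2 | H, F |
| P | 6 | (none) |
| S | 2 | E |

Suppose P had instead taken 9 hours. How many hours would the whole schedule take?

Actual critical path: E→K→T = 7+10+5 = 22 ⇒ 22 hours.
P is off the critical path — its longest chain is 19 hours, giving 3 of slack.
New critical path: P→H→Z = 9+11+2 = 22 ⇒ 22 hours.

22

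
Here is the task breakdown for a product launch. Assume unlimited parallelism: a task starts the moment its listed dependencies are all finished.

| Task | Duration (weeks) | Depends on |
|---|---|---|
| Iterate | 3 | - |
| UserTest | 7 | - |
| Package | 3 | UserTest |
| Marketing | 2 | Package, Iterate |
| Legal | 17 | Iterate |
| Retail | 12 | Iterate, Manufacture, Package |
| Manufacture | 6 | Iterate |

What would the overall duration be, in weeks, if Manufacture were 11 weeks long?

26

Critical path before the change: UserTest→Package→Retail = 7+3+12 = 22 giving 22 weeks.
Manufacture is off the critical path — its longest chain is 21 weeks, giving 1 of slack.
New critical path: Iterate→Manufacture→Retail = 3+11+12 = 26 ⇒ 26 weeks.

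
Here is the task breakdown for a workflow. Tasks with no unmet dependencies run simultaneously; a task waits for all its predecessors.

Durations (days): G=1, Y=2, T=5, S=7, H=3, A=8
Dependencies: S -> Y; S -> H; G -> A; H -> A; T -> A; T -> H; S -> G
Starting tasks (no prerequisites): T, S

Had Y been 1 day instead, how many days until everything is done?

Actual critical path: S→H→A = 7+3+8 = 18 ⇒ 18 days.
Y has 9 days of float (longest path through it is 9).
No other chain overtakes it, so the finish is 18 days.

18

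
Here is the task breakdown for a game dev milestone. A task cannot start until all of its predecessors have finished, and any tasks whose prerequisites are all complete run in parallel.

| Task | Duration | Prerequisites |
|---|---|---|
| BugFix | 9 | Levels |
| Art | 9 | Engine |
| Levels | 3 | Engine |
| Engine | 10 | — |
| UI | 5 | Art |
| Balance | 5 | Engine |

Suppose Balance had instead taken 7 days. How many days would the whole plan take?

24

Baseline: Engine→Art→UI = 10+9+5 = 24 → 24 days.
The longest path through Balance is only 15 days, so Balance has float 9.
That remains the longest chain; total 24 days.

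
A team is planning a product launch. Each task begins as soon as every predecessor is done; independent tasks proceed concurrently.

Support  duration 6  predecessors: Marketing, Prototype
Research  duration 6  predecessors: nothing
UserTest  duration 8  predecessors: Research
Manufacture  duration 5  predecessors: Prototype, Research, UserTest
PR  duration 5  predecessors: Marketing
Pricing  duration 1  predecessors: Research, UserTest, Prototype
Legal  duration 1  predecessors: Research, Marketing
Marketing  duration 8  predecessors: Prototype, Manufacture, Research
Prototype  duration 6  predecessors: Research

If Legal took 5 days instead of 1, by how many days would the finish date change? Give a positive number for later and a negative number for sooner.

0

As given, the longest chain is Research→UserTest→Manufacture→Marketing→Support = 6+8+5+8+6 = 33, so the finish is 33 days.
Legal is off the critical path — its longest chain is 28 days, giving 5 of slack.
No other chain overtakes it, so the finish is 33 days.
Change in finish: 33 − 33 = +0 days.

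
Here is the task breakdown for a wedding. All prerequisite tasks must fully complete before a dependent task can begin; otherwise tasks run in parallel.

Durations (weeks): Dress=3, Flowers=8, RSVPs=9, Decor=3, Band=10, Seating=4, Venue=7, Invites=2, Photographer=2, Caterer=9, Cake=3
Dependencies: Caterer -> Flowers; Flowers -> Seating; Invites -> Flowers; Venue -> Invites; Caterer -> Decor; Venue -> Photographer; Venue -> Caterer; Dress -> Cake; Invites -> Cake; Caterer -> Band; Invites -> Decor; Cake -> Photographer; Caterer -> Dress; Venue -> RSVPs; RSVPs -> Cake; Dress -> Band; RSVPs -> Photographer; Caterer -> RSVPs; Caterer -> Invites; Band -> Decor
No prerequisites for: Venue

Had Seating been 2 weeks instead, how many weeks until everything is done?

Baseline: Venue→Caterer→Dress→Band→Decor = 7+9+3+10+3 = 32 → 32 weeks.
The longest path through Seating is only 30 weeks, so Seating has float 2.
That remains the longest chain; total 32 weeks.

32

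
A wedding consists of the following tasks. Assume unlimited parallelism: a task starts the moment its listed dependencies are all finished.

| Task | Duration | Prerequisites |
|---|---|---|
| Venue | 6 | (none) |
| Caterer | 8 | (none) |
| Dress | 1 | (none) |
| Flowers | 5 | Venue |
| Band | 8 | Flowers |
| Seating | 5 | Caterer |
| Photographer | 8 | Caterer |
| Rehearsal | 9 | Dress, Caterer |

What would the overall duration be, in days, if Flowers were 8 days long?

Baseline: Venue→Flowers→Band = 6+5+8 = 19 → 19 days.
Flowers is on the critical path; changing it to 8 makes that path 22 days.
The critical path is still Venue→Flowers→Band; finish is now 22 days.

22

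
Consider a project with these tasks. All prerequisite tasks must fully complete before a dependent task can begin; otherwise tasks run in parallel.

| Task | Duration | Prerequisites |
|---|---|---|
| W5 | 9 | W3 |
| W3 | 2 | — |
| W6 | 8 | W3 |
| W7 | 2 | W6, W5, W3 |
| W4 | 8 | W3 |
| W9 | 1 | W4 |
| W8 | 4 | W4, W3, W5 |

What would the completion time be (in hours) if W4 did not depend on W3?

With the dependency in place, W3→W5→W8 = 2+9+4 = 15 sets the finish at 15 hours.
Without W3→W4, W4's earliest start moves from 2 to 0.
New critical path: W3→W5→W8 = 2+9+4 = 15 ⇒ 15 hours.

15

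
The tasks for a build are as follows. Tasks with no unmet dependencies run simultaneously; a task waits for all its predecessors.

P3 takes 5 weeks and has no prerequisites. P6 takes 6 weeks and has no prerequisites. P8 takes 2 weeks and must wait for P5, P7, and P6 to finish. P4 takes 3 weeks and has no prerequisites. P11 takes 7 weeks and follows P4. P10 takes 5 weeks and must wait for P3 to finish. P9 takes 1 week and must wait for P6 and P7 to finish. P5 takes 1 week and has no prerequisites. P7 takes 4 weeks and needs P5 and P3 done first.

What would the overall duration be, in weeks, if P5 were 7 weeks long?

As given, the longest chain is P3→P7→P8 = 5+4+2 = 11, so the finish is 11 weeks.
P5 is off the critical path — its longest chain is 7 weeks, giving 4 of slack.
The binding chain switches to P5→P7→P8 = 7+4+2 = 13; finish 13 weeks.

13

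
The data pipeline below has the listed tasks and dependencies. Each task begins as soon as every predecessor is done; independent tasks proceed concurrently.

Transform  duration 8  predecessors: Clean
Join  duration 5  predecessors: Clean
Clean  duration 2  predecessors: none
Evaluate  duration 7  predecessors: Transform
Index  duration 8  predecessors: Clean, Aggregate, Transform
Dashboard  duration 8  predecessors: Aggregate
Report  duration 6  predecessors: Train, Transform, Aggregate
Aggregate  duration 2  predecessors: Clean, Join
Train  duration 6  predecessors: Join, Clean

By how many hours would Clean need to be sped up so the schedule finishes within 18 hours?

Current finish: 19 hours; target: 18.
Clean is on every critical path, so each hour cut from Clean cuts the finish by one (this holds down to a finish of 18).
Need 19 − 18 = 1 hour off Clean → Clean becomes 1 hour, finish becomes 18.

1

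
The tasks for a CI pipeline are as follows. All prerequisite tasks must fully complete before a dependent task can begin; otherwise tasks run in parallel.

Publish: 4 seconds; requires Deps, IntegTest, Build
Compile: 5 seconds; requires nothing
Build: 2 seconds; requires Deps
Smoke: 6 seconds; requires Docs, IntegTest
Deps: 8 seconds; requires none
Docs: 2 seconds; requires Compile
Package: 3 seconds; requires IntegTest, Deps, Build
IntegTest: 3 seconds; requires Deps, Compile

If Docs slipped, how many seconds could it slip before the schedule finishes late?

4

Deps→IntegTest→Smoke = 8+3+6 = 17 sets the makespan at 17 seconds.
Longest path through Docs: 13 seconds (earliest finish 7, latest finish 11).
Slack of Docs = 9 − 5 = 4 seconds.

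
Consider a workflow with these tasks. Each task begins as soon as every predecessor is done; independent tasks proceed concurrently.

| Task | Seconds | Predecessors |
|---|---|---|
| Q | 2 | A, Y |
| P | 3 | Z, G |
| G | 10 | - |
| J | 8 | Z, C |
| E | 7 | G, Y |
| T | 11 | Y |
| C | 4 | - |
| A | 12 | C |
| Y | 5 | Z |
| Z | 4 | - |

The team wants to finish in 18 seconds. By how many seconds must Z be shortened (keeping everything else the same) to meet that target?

2

Current finish: 20 seconds; target: 18.
Z is on every critical path, so each second cut from Z cuts the finish by one (this holds down to a finish of 18).
Need 20 − 18 = 2 seconds off Z → Z becomes 2 seconds, finish becomes 18.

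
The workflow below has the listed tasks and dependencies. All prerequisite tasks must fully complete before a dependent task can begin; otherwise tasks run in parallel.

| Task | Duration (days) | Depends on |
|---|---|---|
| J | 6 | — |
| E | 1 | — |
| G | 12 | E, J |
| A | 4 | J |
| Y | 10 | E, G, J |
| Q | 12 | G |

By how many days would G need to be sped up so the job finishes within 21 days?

Current finish: 30 days; target: 21.
G is on every critical path, so each day cut from G cuts the finish by one (this holds down to a finish of 19).
Need 30 − 21 = 9 days off G → G becomes 3 days, finish becomes 21.

9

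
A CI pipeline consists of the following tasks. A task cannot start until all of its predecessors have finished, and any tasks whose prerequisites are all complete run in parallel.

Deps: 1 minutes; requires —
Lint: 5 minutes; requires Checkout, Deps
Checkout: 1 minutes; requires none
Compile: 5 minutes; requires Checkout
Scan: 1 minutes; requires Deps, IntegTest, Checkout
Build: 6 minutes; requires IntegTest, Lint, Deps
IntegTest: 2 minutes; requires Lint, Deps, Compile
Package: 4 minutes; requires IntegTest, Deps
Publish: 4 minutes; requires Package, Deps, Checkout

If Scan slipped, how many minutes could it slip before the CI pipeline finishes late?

The longest chain is Checkout→Compile→IntegTest→Package→Publish = 1+5+2+4+4 = 16; overall finish 16 minutes.
The longest chain containing Scan totals 9 minutes.
Float = 16 − 9 = 7.

7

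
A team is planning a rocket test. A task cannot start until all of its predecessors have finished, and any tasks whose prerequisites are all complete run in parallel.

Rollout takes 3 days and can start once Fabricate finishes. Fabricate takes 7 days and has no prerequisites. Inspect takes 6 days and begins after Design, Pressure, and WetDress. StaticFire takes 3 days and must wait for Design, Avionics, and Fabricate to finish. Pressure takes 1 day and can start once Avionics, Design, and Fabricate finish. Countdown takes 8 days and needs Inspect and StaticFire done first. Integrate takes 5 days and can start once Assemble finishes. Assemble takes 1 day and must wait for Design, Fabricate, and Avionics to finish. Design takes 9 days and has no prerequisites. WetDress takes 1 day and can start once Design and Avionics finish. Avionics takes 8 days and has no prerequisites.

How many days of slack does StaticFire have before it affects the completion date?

4

The longest chain is Design→Pressure→Inspect→Countdown = 9+1+6+8 = 24; overall finish 24 days.
StaticFire finishes as early as 12 and must finish by 16.
So StaticFire can slip 16 − 12 = 4 days.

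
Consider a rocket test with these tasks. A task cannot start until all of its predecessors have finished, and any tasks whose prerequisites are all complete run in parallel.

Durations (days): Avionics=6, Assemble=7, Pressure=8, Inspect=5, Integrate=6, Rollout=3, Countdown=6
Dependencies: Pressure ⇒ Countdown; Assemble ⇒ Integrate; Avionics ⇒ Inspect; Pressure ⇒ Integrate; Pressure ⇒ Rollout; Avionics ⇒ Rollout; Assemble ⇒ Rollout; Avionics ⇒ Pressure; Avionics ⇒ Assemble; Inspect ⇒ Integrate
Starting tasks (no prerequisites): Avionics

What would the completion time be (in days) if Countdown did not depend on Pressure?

20

Original critical path: Avionics→Pressure→Integrate = 6+8+6 = 20 ⇒ 20 days.
Without Pressure→Countdown, Countdown's earliest start moves from 14 to 0.
The longest chain is now Avionics→Pressure→Integrate = 6+8+6 = 20, so the schedule takes 20 days.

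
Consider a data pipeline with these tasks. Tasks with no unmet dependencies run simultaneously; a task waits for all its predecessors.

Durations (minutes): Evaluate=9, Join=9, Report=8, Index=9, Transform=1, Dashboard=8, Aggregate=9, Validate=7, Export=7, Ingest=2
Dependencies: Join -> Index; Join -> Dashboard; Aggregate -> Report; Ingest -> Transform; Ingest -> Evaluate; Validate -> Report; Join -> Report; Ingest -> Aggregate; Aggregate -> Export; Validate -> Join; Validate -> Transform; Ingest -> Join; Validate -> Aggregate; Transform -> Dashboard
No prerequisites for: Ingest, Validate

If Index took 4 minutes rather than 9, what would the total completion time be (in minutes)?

24

Critical path before the change: Validate→Join→Index = 7+9+9 = 25 giving 25 minutes.
Since Index is critical, the -5 change carries straight to that chain (now 20 minutes).
Now Validate→Join→Report = 7+9+8 = 24 is longest, so the finish becomes 24 minutes.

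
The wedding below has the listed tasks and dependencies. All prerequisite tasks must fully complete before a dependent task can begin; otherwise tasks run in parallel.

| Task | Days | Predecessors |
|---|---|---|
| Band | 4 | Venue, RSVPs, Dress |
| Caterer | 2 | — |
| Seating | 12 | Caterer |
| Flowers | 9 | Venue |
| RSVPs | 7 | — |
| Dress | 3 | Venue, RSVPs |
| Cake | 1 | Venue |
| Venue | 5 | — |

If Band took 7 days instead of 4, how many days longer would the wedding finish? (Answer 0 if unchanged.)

3

Critical path before the change: RSVPs→Dress→Band = 7+3+4 = 14 giving 14 days.
Since Band is critical, the +3 change carries straight to that chain (now 17 days).
The critical path is still RSVPs→Dress→Band; finish is now 17 days.
Change in finish: 17 − 14 = +3 days.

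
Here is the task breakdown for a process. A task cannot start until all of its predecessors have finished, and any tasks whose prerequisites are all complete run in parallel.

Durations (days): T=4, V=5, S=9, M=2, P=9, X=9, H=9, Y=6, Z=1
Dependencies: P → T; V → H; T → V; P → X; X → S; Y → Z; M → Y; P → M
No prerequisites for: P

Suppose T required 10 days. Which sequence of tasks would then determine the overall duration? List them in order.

Critical path before the change: P→T→V→H = 9+4+5+9 = 27 giving 27 days.
T is on the critical path; changing it to 10 makes that path 33 days.
No other chain overtakes it, so the finish is 33 days.

P, T, V, H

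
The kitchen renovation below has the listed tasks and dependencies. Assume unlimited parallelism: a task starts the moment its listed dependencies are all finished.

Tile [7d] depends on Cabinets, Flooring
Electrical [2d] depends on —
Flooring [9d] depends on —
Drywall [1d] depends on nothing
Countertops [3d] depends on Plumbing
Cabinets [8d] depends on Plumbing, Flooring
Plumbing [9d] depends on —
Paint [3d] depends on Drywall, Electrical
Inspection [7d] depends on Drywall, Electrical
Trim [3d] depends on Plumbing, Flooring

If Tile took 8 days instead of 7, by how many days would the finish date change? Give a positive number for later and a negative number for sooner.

1

The binding path is Plumbing→Cabinets→Tile = 9+8+7 = 24; finish at 24 days.
Since Tile is critical, the +1 change carries straight to that chain (now 25 days).
That remains the longest chain; total 25 days.
Change in finish: 25 − 24 = +1 days.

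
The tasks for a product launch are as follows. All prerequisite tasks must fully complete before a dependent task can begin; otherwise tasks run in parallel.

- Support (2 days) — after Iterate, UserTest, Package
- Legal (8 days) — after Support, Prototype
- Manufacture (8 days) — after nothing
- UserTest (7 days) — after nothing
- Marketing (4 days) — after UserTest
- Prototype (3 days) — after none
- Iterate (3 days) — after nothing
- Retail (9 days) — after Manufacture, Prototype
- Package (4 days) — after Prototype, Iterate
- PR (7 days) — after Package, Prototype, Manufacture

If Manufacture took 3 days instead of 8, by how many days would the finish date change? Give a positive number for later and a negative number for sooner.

The binding path is Manufacture→Retail = 8+9 = 17; finish at 17 days.
Manufacture lies on that path, so at 3 days the path becomes 12 days.
Now Prototype→Package→Support→Legal = 3+4+2+8 = 17 is longest, so the finish becomes 17 days.
Change in finish: 17 − 17 = +0 days.

0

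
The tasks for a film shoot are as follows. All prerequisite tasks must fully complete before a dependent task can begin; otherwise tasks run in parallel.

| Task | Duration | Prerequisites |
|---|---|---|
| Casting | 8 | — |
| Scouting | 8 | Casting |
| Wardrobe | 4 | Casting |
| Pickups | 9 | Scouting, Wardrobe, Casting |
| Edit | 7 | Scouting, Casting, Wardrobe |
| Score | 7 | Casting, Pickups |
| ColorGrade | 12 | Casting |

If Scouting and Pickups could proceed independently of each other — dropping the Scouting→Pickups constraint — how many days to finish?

With the dependency in place, Casting→Scouting→Pickups→Score = 8+8+9+7 = 32 sets the finish at 32 days.
Without Scouting→Pickups, Pickups's earliest start moves from 16 to 12.
After: Casting→Wardrobe→Pickups→Score = 8+4+9+7 = 28 → 28 days.

28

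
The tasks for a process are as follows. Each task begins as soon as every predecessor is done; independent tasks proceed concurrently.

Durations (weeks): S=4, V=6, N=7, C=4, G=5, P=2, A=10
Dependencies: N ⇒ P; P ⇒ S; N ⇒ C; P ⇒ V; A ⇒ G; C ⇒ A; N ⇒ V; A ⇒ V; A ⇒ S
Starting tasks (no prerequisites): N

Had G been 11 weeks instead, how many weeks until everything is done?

Critical path before the change: N→C→A→V = 7+4+10+6 = 27 giving 27 weeks.
The longest path through G is only 26 weeks, so G has float 1.
New critical path: N→C→A→G = 7+4+10+11 = 32 ⇒ 32 weeks.

32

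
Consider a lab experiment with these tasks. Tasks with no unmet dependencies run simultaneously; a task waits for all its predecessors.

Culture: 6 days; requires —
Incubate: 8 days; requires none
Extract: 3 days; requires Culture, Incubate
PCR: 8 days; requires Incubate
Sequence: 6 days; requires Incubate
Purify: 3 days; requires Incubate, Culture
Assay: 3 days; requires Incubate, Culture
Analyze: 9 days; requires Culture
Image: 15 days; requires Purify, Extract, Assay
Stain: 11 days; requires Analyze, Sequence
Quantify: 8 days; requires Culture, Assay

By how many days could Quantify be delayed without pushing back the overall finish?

7

Critical path: Culture→Analyze→Stain = 6+9+11 = 26, so the finish is 26 days.
Quantify finishes as early as 19 and must finish by 26.
So Quantify can slip 26 − 19 = 7 days.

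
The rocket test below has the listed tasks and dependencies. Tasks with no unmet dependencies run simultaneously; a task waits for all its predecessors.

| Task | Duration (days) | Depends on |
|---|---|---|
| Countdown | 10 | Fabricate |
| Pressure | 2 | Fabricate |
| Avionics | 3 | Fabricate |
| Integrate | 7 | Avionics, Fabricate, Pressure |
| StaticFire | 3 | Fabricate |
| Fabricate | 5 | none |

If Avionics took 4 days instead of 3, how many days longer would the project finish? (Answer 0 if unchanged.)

Baseline: Fabricate→Avionics→Integrate = 5+3+7 = 15 → 15 days.
Since Avionics is critical, the +1 change carries straight to that chain (now 16 days).
No other chain overtakes it, so the finish is 16 days.
Change in finish: 16 − 15 = +1 days.

1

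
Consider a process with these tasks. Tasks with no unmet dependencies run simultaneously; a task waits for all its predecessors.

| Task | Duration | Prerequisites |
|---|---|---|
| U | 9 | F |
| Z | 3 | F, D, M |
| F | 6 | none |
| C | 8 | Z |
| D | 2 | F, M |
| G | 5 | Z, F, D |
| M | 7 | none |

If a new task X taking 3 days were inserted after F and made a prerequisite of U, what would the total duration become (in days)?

Originally the project takes 20 days.
With X inserted, U now waits for max(F, X).
New critical path: M→D→Z→C = 7+2+3+8 = 20 ⇒ 20 days.

20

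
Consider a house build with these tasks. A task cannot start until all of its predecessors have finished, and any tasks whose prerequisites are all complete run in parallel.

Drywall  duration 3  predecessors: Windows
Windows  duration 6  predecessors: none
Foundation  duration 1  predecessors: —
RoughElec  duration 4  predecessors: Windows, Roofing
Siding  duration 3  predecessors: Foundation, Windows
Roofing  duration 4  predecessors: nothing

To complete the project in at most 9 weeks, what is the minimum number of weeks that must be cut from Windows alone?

1

Current finish: 10 weeks; target: 9.
Windows is on every critical path, so each week cut from Windows cuts the finish by one (this holds down to a finish of 8).
Need 10 − 9 = 1 week off Windows → Windows becomes 5 weeks, finish becomes 9.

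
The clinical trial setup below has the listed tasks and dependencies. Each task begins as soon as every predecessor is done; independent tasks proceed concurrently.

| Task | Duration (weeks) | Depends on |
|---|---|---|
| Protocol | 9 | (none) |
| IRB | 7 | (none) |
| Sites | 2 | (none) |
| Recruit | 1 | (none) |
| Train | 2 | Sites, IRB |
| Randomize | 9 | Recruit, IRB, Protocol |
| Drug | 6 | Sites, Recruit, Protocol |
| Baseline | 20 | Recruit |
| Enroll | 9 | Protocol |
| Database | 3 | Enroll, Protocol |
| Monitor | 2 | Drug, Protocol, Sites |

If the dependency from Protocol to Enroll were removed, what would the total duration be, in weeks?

21

Original critical path: Protocol→Enroll→Database = 9+9+3 = 21 ⇒ 21 weeks.
Without Protocol→Enroll, Enroll's earliest start moves from 9 to 0.
New critical path: Recruit→Baseline = 1+20 = 21 ⇒ 21 weeks.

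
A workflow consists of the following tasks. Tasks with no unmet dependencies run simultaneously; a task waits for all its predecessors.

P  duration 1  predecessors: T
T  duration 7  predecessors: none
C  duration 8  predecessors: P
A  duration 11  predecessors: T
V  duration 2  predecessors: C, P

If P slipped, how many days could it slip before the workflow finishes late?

0

The longest chain is T→P→C→V = 7+1+8+2 = 18; overall finish 18 days.
P finishes as early as 8 and must finish by 8.
Slack of P = 7 − 7 = 0 days.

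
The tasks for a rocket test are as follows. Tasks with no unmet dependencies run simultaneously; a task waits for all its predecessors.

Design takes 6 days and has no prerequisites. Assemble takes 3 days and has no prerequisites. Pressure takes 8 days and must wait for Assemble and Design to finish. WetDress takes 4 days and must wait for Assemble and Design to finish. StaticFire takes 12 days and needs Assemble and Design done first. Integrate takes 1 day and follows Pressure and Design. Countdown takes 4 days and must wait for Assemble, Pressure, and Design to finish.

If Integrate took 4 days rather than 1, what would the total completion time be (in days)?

Critical path before the change: Design→Pressure→Countdown = 6+8+4 = 18 giving 18 days.
Integrate is off the critical path — its longest chain is 15 days, giving 3 of slack.
The binding chain switches to Design→Pressure→Integrate = 6+8+4 = 18; finish 18 days.

18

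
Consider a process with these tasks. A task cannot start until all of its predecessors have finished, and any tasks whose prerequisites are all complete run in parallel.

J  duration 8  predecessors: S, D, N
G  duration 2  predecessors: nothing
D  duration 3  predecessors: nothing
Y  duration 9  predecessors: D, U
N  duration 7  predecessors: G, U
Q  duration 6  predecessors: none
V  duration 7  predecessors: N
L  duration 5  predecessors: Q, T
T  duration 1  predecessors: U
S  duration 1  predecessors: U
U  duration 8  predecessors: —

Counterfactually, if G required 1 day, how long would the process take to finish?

23

Baseline: U→N→J = 8+7+8 = 23 → 23 days.
The longest path through G is only 17 days, so G has float 6.
That remains the longest chain; total 23 days.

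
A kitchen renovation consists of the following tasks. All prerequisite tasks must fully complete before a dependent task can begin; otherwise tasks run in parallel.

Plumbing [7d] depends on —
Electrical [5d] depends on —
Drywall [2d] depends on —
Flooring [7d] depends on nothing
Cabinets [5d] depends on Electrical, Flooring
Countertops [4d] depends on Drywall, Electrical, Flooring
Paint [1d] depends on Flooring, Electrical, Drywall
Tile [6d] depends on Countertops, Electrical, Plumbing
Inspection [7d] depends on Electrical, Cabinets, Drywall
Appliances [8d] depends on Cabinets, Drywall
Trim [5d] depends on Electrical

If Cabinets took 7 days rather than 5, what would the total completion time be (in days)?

The binding path is Flooring→Cabinets→Appliances = 7+5+8 = 20; finish at 20 days.
Cabinets lies on that path, so at 7 days the path becomes 22 days.
That remains the longest chain; total 22 days.

22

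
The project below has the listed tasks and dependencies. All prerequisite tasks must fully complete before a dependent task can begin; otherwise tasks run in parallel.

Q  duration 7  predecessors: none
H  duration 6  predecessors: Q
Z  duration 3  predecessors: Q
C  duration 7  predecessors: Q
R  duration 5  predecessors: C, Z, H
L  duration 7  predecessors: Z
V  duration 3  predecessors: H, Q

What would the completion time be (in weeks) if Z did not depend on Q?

Before: longest chain Q→C→R = 7+7+5 = 19, finish 19.
Without Q→Z, Z's earliest start moves from 7 to 0.
New critical path: Q→C→R = 7+7+5 = 19 ⇒ 19 weeks.

19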